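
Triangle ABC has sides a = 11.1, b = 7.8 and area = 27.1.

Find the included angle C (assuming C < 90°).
Area = ½·a·b·sin(C)  ⇒  sin(C) = 2·Area/(a·b) = 2·27.1/(11.1·7.8) = 54.2/86.58 ≈ 0.626011
C = arcsin(0.626011) ≈ 38.7564° (taking the acute solution since C < 90°)

C = 38.76°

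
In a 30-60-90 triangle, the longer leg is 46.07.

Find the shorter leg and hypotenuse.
In a 30-60-90 triangle the sides are in ratio 1 : √3 : 2, so short leg = long leg/√3 and hypotenuse = 2·(short leg).
Short leg = 46.07/√3 ≈ 46.07/1.73205 ≈ 26.5985
Hypotenuse = 2·26.5985 ≈ 53.1971

Short leg = 26.6, Hypotenuse = 53.2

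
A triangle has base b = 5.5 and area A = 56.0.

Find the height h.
A = ½·b·h  ⇒  h = 2A/b = 2·56.0/5.5 = 112/5.5 ≈ 20.3636

h = 20.36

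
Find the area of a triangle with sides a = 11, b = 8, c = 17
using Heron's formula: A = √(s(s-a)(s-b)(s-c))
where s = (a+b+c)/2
s = (11 + 8 + 17)/2 = 36/2 = 18
s − a = 7, s − b = 10, s − c = 1
s(s−a)(s−b)(s−c) = 18·7·10·1 = 1260
Area = √1260 ≈ 35.4965

s = 18.0, Area = 35.5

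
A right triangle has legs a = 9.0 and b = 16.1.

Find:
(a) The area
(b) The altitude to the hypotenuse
(a) The legs are perpendicular, so Area = ½·a·b = ½·9.0·16.1 = ½·144.9 = 72.45
(b) Hypotenuse c = √(a² + b²) = √(81 + 259.21) = √340.21 ≈ 18.4448
    Area = ½·c·h_c  ⇒  h_c = 2·Area/c = 144.9/18.4448 ≈ 7.85588

Area = 72.45, h_c = 7.856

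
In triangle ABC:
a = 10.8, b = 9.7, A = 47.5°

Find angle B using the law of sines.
a/sin(A) = b/sin(B)  ⇒  sin(B) = b·sin(A)/a = 9.7·sin(47.5°)/10.8
sin(47.5°) ≈ 0.737277
sin(B) ≈ 9.7·0.737277/10.8 ≈ 7.15159/10.8 ≈ 0.662184
B = arcsin(0.662184) ≈ 41.4667°
(Since b ≤ a we need B ≤ A, so the obtuse alternative 180° − 41.4667° ≈ 138.533° is rejected.)

B = 41.47°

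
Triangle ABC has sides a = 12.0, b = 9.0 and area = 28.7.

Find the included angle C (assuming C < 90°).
Area = ½·a·b·sin(C)  ⇒  sin(C) = 2·Area/(a·b) = 2·28.7/(12.0·9.0) = 57.4/108 ≈ 0.531481
C = arcsin(0.531481) ≈ 32.1056° (taking the acute solution since C < 90°)

C = 32.11°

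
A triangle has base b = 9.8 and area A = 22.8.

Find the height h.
A = ½·b·h  ⇒  h = 2A/b = 2·22.8/9.8 = 45.6/9.8 ≈ 4.65306

h = 4.653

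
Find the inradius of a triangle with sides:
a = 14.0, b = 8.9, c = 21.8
r = Area/s where s is the semi-perimeter.
s = (14.0 + 8.9 + 21.8)/2 = 44.7/2 = 22.35
Area = √(s(s−a)(s−b)(s−c)) = √(22.35·8.35·13.45·0.55) ≈ √1380.54 ≈ 37.1556
r ≈ 37.1556/22.35 ≈ 1.66244

r = 1.662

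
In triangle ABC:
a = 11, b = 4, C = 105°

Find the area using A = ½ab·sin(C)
A = ½·a·b·sin(C) = ½·11·4·sin(105°)
sin(105°) ≈ 0.965926
A ≈ ½·44·0.965926 = 22·0.965926 ≈ 21.2504

Area = 21.25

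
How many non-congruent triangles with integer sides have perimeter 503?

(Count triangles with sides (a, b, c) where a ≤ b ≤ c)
Let a ≤ b ≤ c with a + b + c = 503. The only binding inequality is a + b > c, i.e. 503 − c > c, so c < 503/2; and c ≥ 503/3 since c is the largest side.
So 168 ≤ c ≤ 251. For each c, b runs from ⌈(503 − c)/2⌉ up to c (then a = 503 − b − c satisfies 1 ≤ a ≤ b automatically), giving c − ⌈(503 − c)/2⌉ + 1 choices.
Summing over c: 1 + 3 + 4 + 6 + … + 124 + 126  (84 terms, c = 168, …, 251) = 5334
Check (closed form: nearest integer to p²/48 for even p, (p+3)²/48 for odd p): (503+3)²/48 = 506²/48 = 256036/48 ≈ 5334.08 → 5334

5334 triangles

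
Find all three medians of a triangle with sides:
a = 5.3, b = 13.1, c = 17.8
Median formula: m_a = ½√(2b² + 2c² − a²) (and cyclically). a² = 28.09, b² = 171.61, c² = 316.84.
m_a = ½√(2·171.61 + 2·316.84 − 28.09) = ½√948.81 ≈ ½·30.8028 ≈ 15.4014
m_b = ½√(2·28.09 + 2·316.84 − 171.61) = ½√518.25 ≈ ½·22.7651 ≈ 11.3826
m_c = ½√(2·28.09 + 2·171.61 − 316.84) = ½√82.56 ≈ ½·9.08625 ≈ 4.54313

m_a = 15.4, m_b = 11.38, m_c = 4.543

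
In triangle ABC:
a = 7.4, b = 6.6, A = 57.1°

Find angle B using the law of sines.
a/sin(A) = b/sin(B)  ⇒  sin(B) = b·sin(A)/a = 6.6·sin(57.1°)/7.4
sin(57.1°) ≈ 0.83962
sin(B) ≈ 6.6·0.83962/7.4 ≈ 5.54149/7.4 ≈ 0.74885
B = arcsin(0.74885) ≈ 48.4909°
(Since b ≤ a we need B ≤ A, so the obtuse alternative 180° − 48.4909° ≈ 131.509° is rejected.)

B = 48.49°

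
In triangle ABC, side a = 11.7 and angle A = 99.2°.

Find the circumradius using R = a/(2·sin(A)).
R = a/(2·sin(A)) = 11.7/(2·sin(99.2°))
sin(99.2°) ≈ 0.987136
R ≈ 11.7/(2·0.987136) = 11.7/1.97427 ≈ 5.92623

R = 5.926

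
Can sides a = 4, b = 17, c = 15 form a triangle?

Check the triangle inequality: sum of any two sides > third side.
a + b vs c: 4 + 17 = 21 > 15  ✓
a + c vs b: 4 + 15 = 19 > 17  ✓
b + c vs a: 17 + 15 = 32 > 4  ✓

Yes, triangle inequality satisfied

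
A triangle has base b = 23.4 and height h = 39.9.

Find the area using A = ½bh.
A = ½·b·h = ½·23.4·39.9 = ½·933.66 = 466.83

Area = 466.83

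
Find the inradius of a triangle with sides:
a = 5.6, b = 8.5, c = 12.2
r = Area/s where s is the semi-perimeter.
s = (5.6 + 8.5 + 12.2)/2 = 26.3/2 = 13.15
Area = √(s(s−a)(s−b)(s−c)) = √(13.15·7.55·4.65·0.95) ≈ √438.58 ≈ 20.9423
r ≈ 20.9423/13.15 ≈ 1.59257

r = 1.593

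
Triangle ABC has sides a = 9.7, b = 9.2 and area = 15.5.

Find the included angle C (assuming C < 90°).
Area = ½·a·b·sin(C)  ⇒  sin(C) = 2·Area/(a·b) = 2·15.5/(9.7·9.2) = 31/89.24 ≈ 0.347378
C = arcsin(0.347378) ≈ 20.327° (taking the acute solution since C < 90°)

C = 20.33°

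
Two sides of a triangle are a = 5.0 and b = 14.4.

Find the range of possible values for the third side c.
Triangle inequality: |a − b| < c < a + b
|a − b| = |5.0 − 14.4| = 9.4
a + b = 5.0 + 14.4 = 19.4

9.4 < c < 19.4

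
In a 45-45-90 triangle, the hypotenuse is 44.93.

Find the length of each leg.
In a 45-45-90 triangle hypotenuse = leg·√2, so leg = hypotenuse/√2.
Leg = 44.93/√2 ≈ 44.93/1.41421 ≈ 31.7703

Each leg = 31.77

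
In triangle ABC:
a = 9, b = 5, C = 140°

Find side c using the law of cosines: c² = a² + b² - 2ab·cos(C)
c² = 9² + 5² − 2·9·5·cos(140°)
cos(140°) ≈ -0.766044
c² ≈ 81 + 25 − 90·(-0.766044) ≈ 106 + 68.944 ≈ 174.944
c ≈ √174.944 ≈ 13.2266

c = 13.23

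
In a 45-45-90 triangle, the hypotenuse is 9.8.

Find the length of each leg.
In a 45-45-90 triangle hypotenuse = leg·√2, so leg = hypotenuse/√2.
Leg = 9.8/√2 ≈ 9.8/1.41421 ≈ 6.92965

Each leg = 6.93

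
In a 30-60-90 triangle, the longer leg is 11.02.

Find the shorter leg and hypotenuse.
In a 30-60-90 triangle the sides are in ratio 1 : √3 : 2, so short leg = long leg/√3 and hypotenuse = 2·(short leg).
Short leg = 11.02/√3 ≈ 11.02/1.73205 ≈ 6.3624
Hypotenuse = 2·6.3624 ≈ 12.7248

Short leg = 6.362, Hypotenuse = 12.72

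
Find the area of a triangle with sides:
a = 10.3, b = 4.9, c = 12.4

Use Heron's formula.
s = (10.3 + 4.9 + 12.4)/2 = 27.6/2 = 13.8
s − a = 3.5, s − b = 8.9, s − c = 1.4
s(s−a)(s−b)(s−c) = 13.8·3.5·8.9·1.4 ≈ 601.818
Area = √601.818 ≈ 24.532

Area = 24.53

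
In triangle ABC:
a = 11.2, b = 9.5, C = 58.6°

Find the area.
Two sides and the included angle (SAS): A = ½·a·b·sin(C) = ½·11.2·9.5·sin(58.6°)
sin(58.6°) ≈ 0.853551
A ≈ ½·106.4·0.853551 = 53.2·0.853551 ≈ 45.4089

Area = 45.41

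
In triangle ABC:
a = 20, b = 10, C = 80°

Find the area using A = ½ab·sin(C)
A = ½·a·b·sin(C) = ½·20·10·sin(80°)
sin(80°) ≈ 0.984808
A ≈ ½·200·0.984808 = 100·0.984808 ≈ 98.4808

Area = 98.48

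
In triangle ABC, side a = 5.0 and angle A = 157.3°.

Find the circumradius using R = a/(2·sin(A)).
R = a/(2·sin(A)) = 5.0/(2·sin(157.3°))
sin(157.3°) ≈ 0.385906
R ≈ 5.0/(2·0.385906) = 5.0/0.771812 ≈ 6.47826

R = 6.478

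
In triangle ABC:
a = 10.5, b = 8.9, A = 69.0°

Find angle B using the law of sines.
a/sin(A) = b/sin(B)  ⇒  sin(B) = b·sin(A)/a = 8.9·sin(69.0°)/10.5
sin(69.0°) ≈ 0.93358
sin(B) ≈ 8.9·0.93358/10.5 ≈ 8.30887/10.5 ≈ 0.791321
B = arcsin(0.791321) ≈ 52.3091°
(Since b ≤ a we need B ≤ A, so the obtuse alternative 180° − 52.3091° ≈ 127.691° is rejected.)

B = 52.31°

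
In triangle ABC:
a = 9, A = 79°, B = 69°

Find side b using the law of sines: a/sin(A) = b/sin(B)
a/sin(A) = b/sin(B)  ⇒  b = a·sin(B)/sin(A) = 9·sin(69°)/sin(79°)
sin(69°) ≈ 0.93358, sin(79°) ≈ 0.981627
b ≈ 9·0.93358/0.981627 ≈ 8.40222/0.981627 ≈ 8.55949

b = 8.559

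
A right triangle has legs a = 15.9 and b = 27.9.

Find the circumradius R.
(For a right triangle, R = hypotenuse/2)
Hypotenuse c = √(a² + b²) = √(252.81 + 778.41) = √1031.22 ≈ 32.1126
R = c/2 ≈ 32.1126/2 ≈ 16.0563

R = 16.06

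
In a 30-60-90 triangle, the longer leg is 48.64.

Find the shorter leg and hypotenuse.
In a 30-60-90 triangle the sides are in ratio 1 : √3 : 2, so short leg = long leg/√3 and hypotenuse = 2·(short leg).
Short leg = 48.64/√3 ≈ 48.64/1.73205 ≈ 28.0823
Hypotenuse = 2·28.0823 ≈ 56.1646

Short leg = 28.08, Hypotenuse = 56.16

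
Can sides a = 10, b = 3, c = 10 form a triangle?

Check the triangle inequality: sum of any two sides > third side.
a + b vs c: 10 + 3 = 13 > 10  ✓
a + c vs b: 10 + 10 = 20 > 3  ✓
b + c vs a: 3 + 10 = 13 > 10  ✓

Yes, triangle inequality satisfied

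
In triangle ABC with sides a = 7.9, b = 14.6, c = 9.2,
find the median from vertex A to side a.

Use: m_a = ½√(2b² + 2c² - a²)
m_a = ½√(2·14.6² + 2·9.2² − 7.9²) = ½√(2·213.16 + 2·84.64 − 62.41) = ½√(426.32 + 169.28 − 62.41) = ½√533.19
√533.19 ≈ 23.0909, so m_a ≈ 11.5455

m_a = 11.55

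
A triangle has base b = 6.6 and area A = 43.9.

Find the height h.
A = ½·b·h  ⇒  h = 2A/b = 2·43.9/6.6 = 87.8/6.6 ≈ 13.303

h = 13.3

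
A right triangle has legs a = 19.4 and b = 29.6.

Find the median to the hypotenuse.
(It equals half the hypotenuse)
Hypotenuse c = √(a² + b²) = √(376.36 + 876.16) = √1252.52 ≈ 35.391
Median to hypotenuse = c/2 ≈ 35.391/2 ≈ 17.6955

Median = 17.7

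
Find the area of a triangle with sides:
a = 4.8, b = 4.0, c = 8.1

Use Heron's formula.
s = (4.8 + 4.0 + 8.1)/2 = 16.9/2 = 8.45
s − a = 3.65, s − b = 4.45, s − c = 0.35
s(s−a)(s−b)(s−c) = 8.45·3.65·4.45·0.35 ≈ 48.0372
Area = √48.0372 ≈ 6.93089

Area = 6.931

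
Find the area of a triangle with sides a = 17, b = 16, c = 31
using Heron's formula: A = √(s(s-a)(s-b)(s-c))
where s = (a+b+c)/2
s = (17 + 16 + 31)/2 = 64/2 = 32
s − a = 15, s − b = 16, s − c = 1
s(s−a)(s−b)(s−c) = 32·15·16·1 = 7680
Area = √7680 ≈ 87.6356

s = 32.0, Area = 87.64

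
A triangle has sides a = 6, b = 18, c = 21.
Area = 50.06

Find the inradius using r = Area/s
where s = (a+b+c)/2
s = (6 + 18 + 21)/2 = 45/2 = 22.5
r = Area/s = 50.06/22.5 ≈ 2.22489

r = 2.225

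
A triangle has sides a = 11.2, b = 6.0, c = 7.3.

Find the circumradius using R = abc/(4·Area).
First find the area with Heron's formula.
s = (11.2 + 6.0 + 7.3)/2 = 12.25
Area = √(s(s−a)(s−b)(s−c)) = √(12.25·1.05·6.25·4.95) ≈ √397.934 ≈ 19.9483
abc = 11.2·6.0·7.3 = 490.56
R = abc/(4·Area) ≈ 490.56/(4·19.9483) = 490.56/79.7931 ≈ 6.1479

R = 6.148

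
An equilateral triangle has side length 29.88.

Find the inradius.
r = Area/s with s the semi-perimeter.
Area = (√3/4)·29.88² = (√3/4)·892.8144 ≈ 0.433013·892.8144 ≈ 386.6
s = 3·29.88/2 = 44.82
r ≈ 386.6/44.82 ≈ 8.62561
(Equivalently r = side/(2√3) = 29.88/3.4641 ≈ 8.62561.)

r = 8.626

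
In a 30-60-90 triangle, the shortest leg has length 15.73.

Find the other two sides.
In a 30-60-90 triangle the sides are in ratio 1 : √3 : 2 (short leg : long leg : hypotenuse).
Long leg = 15.73·√3 ≈ 15.73·1.73205 ≈ 27.2452
Hypotenuse = 2·15.73 = 31.46

Long leg = 15.73√3 = 27.25, Hypotenuse = 31.46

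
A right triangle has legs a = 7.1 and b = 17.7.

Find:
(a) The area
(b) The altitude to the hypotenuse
(a) The legs are perpendicular, so Area = ½·a·b = ½·7.1·17.7 = ½·125.67 = 62.835
(b) Hypotenuse c = √(a² + b²) = √(50.41 + 313.29) = √363.7 ≈ 19.0709
    Area = ½·c·h_c  ⇒  h_c = 2·Area/c = 125.67/19.0709 ≈ 6.58961

Area = 62.835, h_c = 6.59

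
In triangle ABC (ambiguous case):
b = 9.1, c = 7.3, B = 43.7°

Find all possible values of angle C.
b/sin(B) = c/sin(C)  ⇒  sin(C) = c·sin(B)/b = 7.3·sin(43.7°)/9.1
sin(43.7°) ≈ 0.690882
sin(C) ≈ 7.3·0.690882/9.1 ≈ 5.04344/9.1 ≈ 0.554224
Candidate 1: C₁ = arcsin(0.554224) ≈ 33.6573°  →  A = 180° − 43.7° − 33.6573° ≈ 102.643° > 0, valid
Candidate 2: C₂ = 180° − C₁ ≈ 146.343°  →  A = 180° − 43.7° − 146.343° ≈ -10.0427° ≤ 0, not a valid triangle

C = 33.66° (one solution)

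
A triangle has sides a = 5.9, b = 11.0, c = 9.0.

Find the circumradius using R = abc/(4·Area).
First find the area with Heron's formula.
s = (5.9 + 11.0 + 9.0)/2 = 12.95
Area = √(s(s−a)(s−b)(s−c)) = √(12.95·7.05·1.95·3.95) ≈ √703.219 ≈ 26.5183
abc = 5.9·11.0·9.0 = 584.1
R = abc/(4·Area) ≈ 584.1/(4·26.5183) = 584.1/106.073 ≈ 5.50658

R = 5.507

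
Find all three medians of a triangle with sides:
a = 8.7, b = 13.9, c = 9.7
Median formula: m_a = ½√(2b² + 2c² − a²) (and cyclically). a² = 75.69, b² = 193.21, c² = 94.09.
m_a = ½√(2·193.21 + 2·94.09 − 75.69) = ½√498.91 ≈ ½·22.3363 ≈ 11.1681
m_b = ½√(2·75.69 + 2·94.09 − 193.21) = ½√146.35 ≈ ½·12.0975 ≈ 6.04876
m_c = ½√(2·75.69 + 2·193.21 − 94.09) = ½√443.71 ≈ ½·21.0644 ≈ 10.5322

m_a = 11.17, m_b = 6.049, m_c = 10.53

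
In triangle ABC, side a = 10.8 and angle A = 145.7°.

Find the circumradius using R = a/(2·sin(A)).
R = a/(2·sin(A)) = 10.8/(2·sin(145.7°))
sin(145.7°) ≈ 0.563526
R ≈ 10.8/(2·0.563526) = 10.8/1.12705 ≈ 9.58252

R = 9.583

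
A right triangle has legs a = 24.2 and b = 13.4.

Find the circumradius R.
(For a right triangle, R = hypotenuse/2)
Hypotenuse c = √(a² + b²) = √(585.64 + 179.56) = √765.2 ≈ 27.6622
R = c/2 ≈ 27.6622/2 ≈ 13.8311

R = 13.83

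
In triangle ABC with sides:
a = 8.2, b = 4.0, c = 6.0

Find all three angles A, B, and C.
Law of cosines for each angle (a² = 67.24, b² = 16, c² = 36):
cos(A) = (b² + c² − a²)/(2bc) = (16 + 36 − 67.24)/(2·4.0·6.0) = -15.24/48 ≈ -0.3175  ⇒  A ≈ 108.512°
cos(B) = (a² + c² − b²)/(2ac) = (67.24 + 36 − 16)/(2·8.2·6.0) = 87.24/98.4 ≈ 0.886585  ⇒  B ≈ 27.5527°
cos(C) = (a² + b² − c²)/(2ab) = (67.24 + 16 − 36)/(2·8.2·4.0) = 47.24/65.6 ≈ 0.720122  ⇒  C ≈ 43.9355°
Check: A + B + C ≈ 180°

A = 108.5°, B = 27.55°, C = 43.94°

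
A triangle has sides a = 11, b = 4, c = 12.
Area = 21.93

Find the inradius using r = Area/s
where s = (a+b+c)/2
s = (11 + 4 + 12)/2 = 27/2 = 13.5
r = Area/s = 21.93/13.5 ≈ 1.62444

r = 1.624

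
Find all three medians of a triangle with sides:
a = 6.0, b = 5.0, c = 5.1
Median formula: m_a = ½√(2b² + 2c² − a²) (and cyclically). a² = 36, b² = 25, c² = 26.01.
m_a = ½√(2·25 + 2·26.01 − 36) = ½√66.02 ≈ ½·8.12527 ≈ 4.06263
m_b = ½√(2·36 + 2·26.01 − 25) = ½√99.02 ≈ ½·9.95088 ≈ 4.97544
m_c = ½√(2·36 + 2·25 − 26.01) = ½√95.99 ≈ ½·9.79745 ≈ 4.89872

m_a = 4.063, m_b = 4.975, m_c = 4.899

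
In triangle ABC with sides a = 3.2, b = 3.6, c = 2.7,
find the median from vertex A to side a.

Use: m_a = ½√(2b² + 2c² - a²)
m_a = ½√(2·3.6² + 2·2.7² − 3.2²) = ½√(2·12.96 + 2·7.29 − 10.24) = ½√(25.92 + 14.58 − 10.24) = ½√30.26
√30.26 ≈ 5.50091, so m_a ≈ 2.75045

m_a = 2.75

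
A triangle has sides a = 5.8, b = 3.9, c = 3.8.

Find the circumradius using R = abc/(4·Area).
First find the area with Heron's formula.
s = (5.8 + 3.9 + 3.8)/2 = 6.75
Area = √(s(s−a)(s−b)(s−c)) = √(6.75·0.95·2.85·2.95) ≈ √53.9131 ≈ 7.34255
abc = 5.8·3.9·3.8 = 85.956
R = abc/(4·Area) ≈ 85.956/(4·7.34255) = 85.956/29.3702 ≈ 2.92664

R = 2.927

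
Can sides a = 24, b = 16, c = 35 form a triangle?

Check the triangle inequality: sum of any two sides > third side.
a + b vs c: 24 + 16 = 40 > 35  ✓
a + c vs b: 24 + 35 = 59 > 16  ✓
b + c vs a: 16 + 35 = 51 > 24  ✓

Yes, triangle inequality satisfied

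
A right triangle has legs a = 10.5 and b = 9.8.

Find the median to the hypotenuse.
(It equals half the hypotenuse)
Hypotenuse c = √(a² + b²) = √(110.25 + 96.04) = √206.29 ≈ 14.3628
Median to hypotenuse = c/2 ≈ 14.3628/2 ≈ 7.1814

Median = 7.181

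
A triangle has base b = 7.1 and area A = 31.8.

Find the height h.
A = ½·b·h  ⇒  h = 2A/b = 2·31.8/7.1 = 63.6/7.1 ≈ 8.95775

h = 8.958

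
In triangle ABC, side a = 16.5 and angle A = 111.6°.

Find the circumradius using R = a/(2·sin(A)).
R = a/(2·sin(A)) = 16.5/(2·sin(111.6°))
sin(111.6°) ≈ 0.929776
R ≈ 16.5/(2·0.929776) = 16.5/1.85955 ≈ 8.8731

R = 8.873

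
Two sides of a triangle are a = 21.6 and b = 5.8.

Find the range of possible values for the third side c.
Triangle inequality: |a − b| < c < a + b
|a − b| = |21.6 − 5.8| = 15.8
a + b = 21.6 + 5.8 = 27.4

15.8 < c < 27.4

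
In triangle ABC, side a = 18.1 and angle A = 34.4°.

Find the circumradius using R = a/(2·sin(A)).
R = a/(2·sin(A)) = 18.1/(2·sin(34.4°))
sin(34.4°) ≈ 0.564967
R ≈ 18.1/(2·0.564967) = 18.1/1.12993 ≈ 16.0186

R = 16.02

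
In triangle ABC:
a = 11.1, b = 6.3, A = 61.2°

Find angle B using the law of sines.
a/sin(A) = b/sin(B)  ⇒  sin(B) = b·sin(A)/a = 6.3·sin(61.2°)/11.1
sin(61.2°) ≈ 0.876307
sin(B) ≈ 6.3·0.876307/11.1 ≈ 5.52073/11.1 ≈ 0.497363
B = arcsin(0.497363) ≈ 29.8257°
(Since b ≤ a we need B ≤ A, so the obtuse alternative 180° − 29.8257° ≈ 150.174° is rejected.)

B = 29.83°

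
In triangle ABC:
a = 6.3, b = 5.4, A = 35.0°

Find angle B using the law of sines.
a/sin(A) = b/sin(B)  ⇒  sin(B) = b·sin(A)/a = 5.4·sin(35.0°)/6.3
sin(35.0°) ≈ 0.573576
sin(B) ≈ 5.4·0.573576/6.3 ≈ 3.09731/6.3 ≈ 0.491637
B = arcsin(0.491637) ≈ 29.4482°
(Since b ≤ a we need B ≤ A, so the obtuse alternative 180° − 29.4482° ≈ 150.552° is rejected.)

B = 29.45°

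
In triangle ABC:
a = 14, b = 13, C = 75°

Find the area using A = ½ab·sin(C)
A = ½·a·b·sin(C) = ½·14·13·sin(75°)
sin(75°) ≈ 0.965926
A ≈ ½·182·0.965926 = 91·0.965926 ≈ 87.8993

Area = 87.9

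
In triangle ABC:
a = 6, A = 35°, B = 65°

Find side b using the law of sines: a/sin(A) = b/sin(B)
a/sin(A) = b/sin(B)  ⇒  b = a·sin(B)/sin(A) = 6·sin(65°)/sin(35°)
sin(65°) ≈ 0.906308, sin(35°) ≈ 0.573576
b ≈ 6·0.906308/0.573576 ≈ 5.43785/0.573576 ≈ 9.4806

b = 9.481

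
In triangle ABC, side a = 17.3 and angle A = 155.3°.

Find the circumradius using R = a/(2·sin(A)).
R = a/(2·sin(A)) = 17.3/(2·sin(155.3°))
sin(155.3°) ≈ 0.417867
R ≈ 17.3/(2·0.417867) = 17.3/0.835734 ≈ 20.7004

R = 20.7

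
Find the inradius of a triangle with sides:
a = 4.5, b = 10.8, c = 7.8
r = Area/s where s is the semi-perimeter.
s = (4.5 + 10.8 + 7.8)/2 = 23.1/2 = 11.55
Area = √(s(s−a)(s−b)(s−c)) = √(11.55·7.05·0.75·3.75) ≈ √229.015 ≈ 15.1332
r ≈ 15.1332/11.55 ≈ 1.31024

r = 1.31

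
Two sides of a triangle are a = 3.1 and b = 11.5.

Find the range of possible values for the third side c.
Triangle inequality: |a − b| < c < a + b
|a − b| = |3.1 − 11.5| = 8.4
a + b = 3.1 + 11.5 = 14.6

8.4 < c < 14.6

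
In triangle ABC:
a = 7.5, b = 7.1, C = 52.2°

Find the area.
Two sides and the included angle (SAS): A = ½·a·b·sin(C) = ½·7.5·7.1·sin(52.2°)
sin(52.2°) ≈ 0.790155
A ≈ ½·53.25·0.790155 = 26.625·0.790155 ≈ 21.0379

Area = 21.04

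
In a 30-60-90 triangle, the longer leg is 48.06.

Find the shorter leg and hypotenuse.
In a 30-60-90 triangle the sides are in ratio 1 : √3 : 2, so short leg = long leg/√3 and hypotenuse = 2·(short leg).
Short leg = 48.06/√3 ≈ 48.06/1.73205 ≈ 27.7475
Hypotenuse = 2·27.7475 ≈ 55.4949

Short leg = 27.75, Hypotenuse = 55.49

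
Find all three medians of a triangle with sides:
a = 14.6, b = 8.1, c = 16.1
Median formula: m_a = ½√(2b² + 2c² − a²) (and cyclically). a² = 213.16, b² = 65.61, c² = 259.21.
m_a = ½√(2·65.61 + 2·259.21 − 213.16) = ½√436.48 ≈ ½·20.8921 ≈ 10.4461
m_b = ½√(2·213.16 + 2·259.21 − 65.61) = ½√879.13 ≈ ½·29.6501 ≈ 14.8251
m_c = ½√(2·213.16 + 2·65.61 − 259.21) = ½√298.33 ≈ ½·17.2722 ≈ 8.63612

m_a = 10.45, m_b = 14.83, m_c = 8.636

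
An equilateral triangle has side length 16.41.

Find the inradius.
r = Area/s with s the semi-perimeter.
Area = (√3/4)·16.41² = (√3/4)·269.2881 ≈ 0.433013·269.2881 ≈ 116.605
s = 3·16.41/2 = 24.615
r ≈ 116.605/24.615 ≈ 4.73716
(Equivalently r = side/(2√3) = 16.41/3.4641 ≈ 4.73716.)

r = 4.737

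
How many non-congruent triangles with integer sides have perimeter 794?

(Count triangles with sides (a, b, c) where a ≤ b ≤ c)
Let a ≤ b ≤ c with a + b + c = 794. The only binding inequality is a + b > c, i.e. 794 − c > c, so c < 794/2; and c ≥ 794/3 since c is the largest side.
So 265 ≤ c ≤ 396. For each c, b runs from ⌈(794 − c)/2⌉ up to c (then a = 794 − b − c satisfies 1 ≤ a ≤ b automatically), giving c − ⌈(794 − c)/2⌉ + 1 choices.
Summing over c: 1 + 3 + 4 + 6 + … + 196 + 198  (132 terms, c = 265, …, 396) = 13134
Check (closed form: nearest integer to p²/48 for even p, (p+3)²/48 for odd p): 794²/48 = 630436/48 ≈ 13134.08 → 13134

13134 triangles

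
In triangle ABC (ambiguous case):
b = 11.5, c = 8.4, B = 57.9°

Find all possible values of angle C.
b/sin(B) = c/sin(C)  ⇒  sin(C) = c·sin(B)/b = 8.4·sin(57.9°)/11.5
sin(57.9°) ≈ 0.847122
sin(C) ≈ 8.4·0.847122/11.5 ≈ 7.11582/11.5 ≈ 0.618767
Candidate 1: C₁ = arcsin(0.618767) ≈ 38.2262°  →  A = 180° − 57.9° − 38.2262° ≈ 83.8738° > 0, valid
Candidate 2: C₂ = 180° − C₁ ≈ 141.774°  →  A = 180° − 57.9° − 141.774° ≈ -19.6738° ≤ 0, not a valid triangle

C = 38.23° (one solution)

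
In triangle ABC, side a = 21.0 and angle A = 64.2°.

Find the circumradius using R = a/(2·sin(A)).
R = a/(2·sin(A)) = 21.0/(2·sin(64.2°))
sin(64.2°) ≈ 0.900319
R ≈ 21.0/(2·0.900319) = 21.0/1.80064 ≈ 11.6625

R = 11.66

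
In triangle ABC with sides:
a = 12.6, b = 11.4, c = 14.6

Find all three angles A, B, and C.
Law of cosines for each angle (a² = 158.76, b² = 129.96, c² = 213.16):
cos(A) = (b² + c² − a²)/(2bc) = (129.96 + 213.16 − 158.76)/(2·11.4·14.6) = 184.36/332.88 ≈ 0.553833  ⇒  A ≈ 56.3696°
cos(B) = (a² + c² − b²)/(2ac) = (158.76 + 213.16 − 129.96)/(2·12.6·14.6) = 241.96/367.92 ≈ 0.657643  ⇒  B ≈ 48.8796°
cos(C) = (a² + b² − c²)/(2ab) = (158.76 + 129.96 − 213.16)/(2·12.6·11.4) = 75.56/287.28 ≈ 0.263019  ⇒  C ≈ 74.7507°
Check: A + B + C ≈ 180°

A = 56.37°, B = 48.88°, C = 74.75°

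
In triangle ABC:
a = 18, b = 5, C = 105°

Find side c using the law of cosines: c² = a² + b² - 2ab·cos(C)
c² = 18² + 5² − 2·18·5·cos(105°)
cos(105°) ≈ -0.258819
c² ≈ 324 + 25 − 180·(-0.258819) ≈ 349 + 46.5874 ≈ 395.587
c ≈ √395.587 ≈ 19.8894

c = 19.89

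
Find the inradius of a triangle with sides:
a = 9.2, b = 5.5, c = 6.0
r = Area/s where s is the semi-perimeter.
s = (9.2 + 5.5 + 6.0)/2 = 20.7/2 = 10.35
Area = √(s(s−a)(s−b)(s−c)) = √(10.35·1.15·4.85·4.35) ≈ √251.113 ≈ 15.8465
r ≈ 15.8465/10.35 ≈ 1.53107

r = 1.531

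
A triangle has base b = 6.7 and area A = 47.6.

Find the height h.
A = ½·b·h  ⇒  h = 2A/b = 2·47.6/6.7 = 95.2/6.7 ≈ 14.209

h = 14.21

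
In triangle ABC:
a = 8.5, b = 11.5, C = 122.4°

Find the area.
Two sides and the included angle (SAS): A = ½·a·b·sin(C) = ½·8.5·11.5·sin(122.4°)
sin(122.4°) ≈ 0.844328
A ≈ ½·97.75·0.844328 = 48.875·0.844328 ≈ 41.2665

Area = 41.27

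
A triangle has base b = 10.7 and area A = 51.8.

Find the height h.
A = ½·b·h  ⇒  h = 2A/b = 2·51.8/10.7 = 103.6/10.7 ≈ 9.68224

h = 9.682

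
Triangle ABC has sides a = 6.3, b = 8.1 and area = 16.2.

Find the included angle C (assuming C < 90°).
Area = ½·a·b·sin(C)  ⇒  sin(C) = 2·Area/(a·b) = 2·16.2/(6.3·8.1) = 32.4/51.03 ≈ 0.634921
C = arcsin(0.634921) ≈ 39.4141° (taking the acute solution since C < 90°)

C = 39.41°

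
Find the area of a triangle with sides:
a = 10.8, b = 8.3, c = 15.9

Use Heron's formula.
s = (10.8 + 8.3 + 15.9)/2 = 35/2 = 17.5
s − a = 6.7, s − b = 9.2, s − c = 1.6
s(s−a)(s−b)(s−c) = 17.5·6.7·9.2·1.6 ≈ 1725.92
Area = √1725.92 ≈ 41.5442

Area = 41.54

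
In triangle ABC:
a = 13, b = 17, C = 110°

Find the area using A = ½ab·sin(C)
A = ½·a·b·sin(C) = ½·13·17·sin(110°)
sin(110°) ≈ 0.939693
A ≈ ½·221·0.939693 = 110.5·0.939693 ≈ 103.836

Area = 103.8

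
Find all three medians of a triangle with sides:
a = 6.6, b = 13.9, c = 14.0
Median formula: m_a = ½√(2b² + 2c² − a²) (and cyclically). a² = 43.56, b² = 193.21, c² = 196.
m_a = ½√(2·193.21 + 2·196 − 43.56) = ½√734.86 ≈ ½·27.1083 ≈ 13.5542
m_b = ½√(2·43.56 + 2·196 − 193.21) = ½√285.91 ≈ ½·16.9089 ≈ 8.45444
m_c = ½√(2·43.56 + 2·193.21 − 196) = ½√277.54 ≈ ½·16.6595 ≈ 8.32977

m_a = 13.55, m_b = 8.454, m_c = 8.33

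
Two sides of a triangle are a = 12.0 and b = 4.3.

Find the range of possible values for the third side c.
Triangle inequality: |a − b| < c < a + b
|a − b| = |12.0 − 4.3| = 7.7
a + b = 12.0 + 4.3 = 16.3

7.7 < c < 16.3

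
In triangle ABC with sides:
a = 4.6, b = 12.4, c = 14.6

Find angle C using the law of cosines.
c² = a² + b² − 2ab·cos(C)  ⇒  cos(C) = (a² + b² − c²)/(2ab)
cos(C) = (4.6² + 12.4² − 14.6²)/(2·4.6·12.4) = (21.16 + 153.76 − 213.16)/114.08 = -38.24/114.08 ≈ -0.335203
C = arccos(-0.335203) ≈ 109.585°

C = 109.6°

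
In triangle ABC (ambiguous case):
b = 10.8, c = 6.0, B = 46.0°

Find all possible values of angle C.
b/sin(B) = c/sin(C)  ⇒  sin(C) = c·sin(B)/b = 6.0·sin(46.0°)/10.8
sin(46.0°) ≈ 0.71934
sin(C) ≈ 6.0·0.71934/10.8 ≈ 4.31604/10.8 ≈ 0.399633
Candidate 1: C₁ = arcsin(0.399633) ≈ 23.5553°  →  A = 180° − 46.0° − 23.5553° ≈ 110.445° > 0, valid
Candidate 2: C₂ = 180° − C₁ ≈ 156.445°  →  A = 180° − 46.0° − 156.445° ≈ -22.4447° ≤ 0, not a valid triangle

C = 23.56° (one solution)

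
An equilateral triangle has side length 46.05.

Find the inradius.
r = Area/s with s the semi-perimeter.
Area = (√3/4)·46.05² = (√3/4)·2120.6025 ≈ 0.433013·2120.6025 ≈ 918.248
s = 3·46.05/2 = 69.075
r ≈ 918.248/69.075 ≈ 13.2935
(Equivalently r = side/(2√3) = 46.05/3.4641 ≈ 13.2935.)

r = 13.29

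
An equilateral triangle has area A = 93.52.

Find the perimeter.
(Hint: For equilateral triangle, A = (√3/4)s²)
A = (√3/4)s²  ⇒  s² = 4A/√3 = 4·93.52/√3 = 374.08/1.73205 ≈ 215.975
s ≈ √215.975 ≈ 14.6961
Perimeter = 3s ≈ 3·14.6961 ≈ 44.0883

Perimeter = 44.09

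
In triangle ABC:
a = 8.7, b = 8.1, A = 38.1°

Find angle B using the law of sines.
a/sin(A) = b/sin(B)  ⇒  sin(B) = b·sin(A)/a = 8.1·sin(38.1°)/8.7
sin(38.1°) ≈ 0.617036
sin(B) ≈ 8.1·0.617036/8.7 ≈ 4.99799/8.7 ≈ 0.574482
B = arcsin(0.574482) ≈ 35.0633°
(Since b ≤ a we need B ≤ A, so the obtuse alternative 180° − 35.0633° ≈ 144.937° is rejected.)

B = 35.06°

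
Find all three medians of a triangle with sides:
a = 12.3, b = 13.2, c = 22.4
Median formula: m_a = ½√(2b² + 2c² − a²) (and cyclically). a² = 151.29, b² = 174.24, c² = 501.76.
m_a = ½√(2·174.24 + 2·501.76 − 151.29) = ½√1200.71 ≈ ½·34.6513 ≈ 17.3256
m_b = ½√(2·151.29 + 2·501.76 − 174.24) = ½√1131.86 ≈ ½·33.6431 ≈ 16.8216
m_c = ½√(2·151.29 + 2·174.24 − 501.76) = ½√149.3 ≈ ½·12.2188 ≈ 6.10942

m_a = 17.33, m_b = 16.82, m_c = 6.109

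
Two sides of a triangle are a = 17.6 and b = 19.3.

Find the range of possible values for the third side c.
Triangle inequality: |a − b| < c < a + b
|a − b| = |17.6 − 19.3| = 1.7
a + b = 17.6 + 19.3 = 36.9

1.7 < c < 36.9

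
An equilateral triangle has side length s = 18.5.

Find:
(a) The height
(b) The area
(a) The height splits the triangle into two 30-60-90 halves: h = s·√3/2 = 18.5·1.73205/2 ≈ 32.0429/2 ≈ 16.0215
(b) Area = (√3/4)·s² = (√3/4)·18.5² = (√3/4)·342.25 ≈ 0.433013·342.25 ≈ 148.199

Height = 16.02, Area = 148.2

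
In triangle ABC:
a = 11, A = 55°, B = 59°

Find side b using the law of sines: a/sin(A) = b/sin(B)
a/sin(A) = b/sin(B)  ⇒  b = a·sin(B)/sin(A) = 11·sin(59°)/sin(55°)
sin(59°) ≈ 0.857167, sin(55°) ≈ 0.819152
b ≈ 11·0.857167/0.819152 ≈ 9.42884/0.819152 ≈ 11.5105

b = 11.51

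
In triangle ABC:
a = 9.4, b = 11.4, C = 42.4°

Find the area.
Two sides and the included angle (SAS): A = ½·a·b·sin(C) = ½·9.4·11.4·sin(42.4°)
sin(42.4°) ≈ 0.674302
A ≈ ½·107.16·0.674302 = 53.58·0.674302 ≈ 36.1291

Area = 36.13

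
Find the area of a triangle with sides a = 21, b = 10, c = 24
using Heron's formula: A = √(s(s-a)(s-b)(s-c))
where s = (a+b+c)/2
s = (21 + 10 + 24)/2 = 55/2 = 27.5
s − a = 6.5, s − b = 17.5, s − c = 3.5
s(s−a)(s−b)(s−c) = 27.5·6.5·17.5·3.5 = 10948.4375
Area = √10948.4375 ≈ 104.635

s = 27.5, Area = 104.6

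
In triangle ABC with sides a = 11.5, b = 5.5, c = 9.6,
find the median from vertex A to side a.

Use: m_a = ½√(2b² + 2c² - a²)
m_a = ½√(2·5.5² + 2·9.6² − 11.5²) = ½√(2·30.25 + 2·92.16 − 132.25) = ½√(60.5 + 184.32 − 132.25) = ½√112.57
√112.57 ≈ 10.6099, so m_a ≈ 5.30495

m_a = 5.305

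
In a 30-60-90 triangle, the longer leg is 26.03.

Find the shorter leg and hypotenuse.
In a 30-60-90 triangle the sides are in ratio 1 : √3 : 2, so short leg = long leg/√3 and hypotenuse = 2·(short leg).
Short leg = 26.03/√3 ≈ 26.03/1.73205 ≈ 15.0284
Hypotenuse = 2·15.0284 ≈ 30.0569

Short leg = 15.03, Hypotenuse = 30.06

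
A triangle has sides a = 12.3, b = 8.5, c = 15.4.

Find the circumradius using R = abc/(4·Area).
First find the area with Heron's formula.
s = (12.3 + 8.5 + 15.4)/2 = 18.1
Area = √(s(s−a)(s−b)(s−c)) = √(18.1·5.8·9.6·2.7) ≈ √2721.08 ≈ 52.164
abc = 12.3·8.5·15.4 = 1610.07
R = abc/(4·Area) ≈ 1610.07/(4·52.164) = 1610.07/208.656 ≈ 7.71639

R = 7.716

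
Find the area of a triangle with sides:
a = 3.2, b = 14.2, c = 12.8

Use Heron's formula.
s = (3.2 + 14.2 + 12.8)/2 = 30.2/2 = 15.1
s − a = 11.9, s − b = 0.9, s − c = 2.3
s(s−a)(s−b)(s−c) = 15.1·11.9·0.9·2.3 ≈ 371.958
Area = √371.958 ≈ 19.2862

Area = 19.29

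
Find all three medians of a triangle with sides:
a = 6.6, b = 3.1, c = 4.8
Median formula: m_a = ½√(2b² + 2c² − a²) (and cyclically). a² = 43.56, b² = 9.61, c² = 23.04.
m_a = ½√(2·9.61 + 2·23.04 − 43.56) = ½√21.74 ≈ ½·4.66262 ≈ 2.33131
m_b = ½√(2·43.56 + 2·23.04 − 9.61) = ½√123.59 ≈ ½·11.1171 ≈ 5.55855
m_c = ½√(2·43.56 + 2·9.61 − 23.04) = ½√83.3 ≈ ½·9.12688 ≈ 4.56344

m_a = 2.331, m_b = 5.559, m_c = 4.563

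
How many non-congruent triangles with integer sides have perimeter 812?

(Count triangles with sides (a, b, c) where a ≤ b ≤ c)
Let a ≤ b ≤ c with a + b + c = 812. The only binding inequality is a + b > c, i.e. 812 − c > c, so c < 812/2; and c ≥ 812/3 since c is the largest side.
So 271 ≤ c ≤ 405. For each c, b runs from ⌈(812 − c)/2⌉ up to c (then a = 812 − b − c satisfies 1 ≤ a ≤ b automatically), giving c − ⌈(812 − c)/2⌉ + 1 choices.
Summing over c: 1 + 3 + 4 + 6 + … + 201 + 202  (135 terms, c = 271, …, 405) = 13736
Check (closed form: nearest integer to p²/48 for even p, (p+3)²/48 for odd p): 812²/48 = 659344/48 ≈ 13736.33 → 13736

13736 triangles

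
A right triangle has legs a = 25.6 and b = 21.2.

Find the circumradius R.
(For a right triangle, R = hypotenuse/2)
Hypotenuse c = √(a² + b²) = √(655.36 + 449.44) = √1104.8 ≈ 33.2385
R = c/2 ≈ 33.2385/2 ≈ 16.6193

R = 16.62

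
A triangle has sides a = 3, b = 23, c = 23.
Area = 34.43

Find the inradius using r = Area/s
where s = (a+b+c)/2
s = (3 + 23 + 23)/2 = 49/2 = 24.5
r = Area/s = 34.43/24.5 ≈ 1.40531

r = 1.405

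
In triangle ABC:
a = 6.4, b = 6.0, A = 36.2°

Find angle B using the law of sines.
a/sin(A) = b/sin(B)  ⇒  sin(B) = b·sin(A)/a = 6.0·sin(36.2°)/6.4
sin(36.2°) ≈ 0.590606
sin(B) ≈ 6.0·0.590606/6.4 ≈ 3.54363/6.4 ≈ 0.553693
B = arcsin(0.553693) ≈ 33.6207°
(Since b ≤ a we need B ≤ A, so the obtuse alternative 180° − 33.6207° ≈ 146.379° is rejected.)

B = 33.62°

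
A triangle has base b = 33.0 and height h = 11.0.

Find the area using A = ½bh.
A = ½·b·h = ½·33.0·11.0 = ½·363 = 181.5

Area = 181.5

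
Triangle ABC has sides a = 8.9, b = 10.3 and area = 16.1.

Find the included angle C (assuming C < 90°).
Area = ½·a·b·sin(C)  ⇒  sin(C) = 2·Area/(a·b) = 2·16.1/(8.9·10.3) = 32.2/91.67 ≈ 0.35126
C = arcsin(0.35126) ≈ 20.5644° (taking the acute solution since C < 90°)

C = 20.56°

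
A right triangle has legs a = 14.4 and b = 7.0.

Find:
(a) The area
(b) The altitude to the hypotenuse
(a) The legs are perpendicular, so Area = ½·a·b = ½·14.4·7.0 = ½·100.8 = 50.4
(b) Hypotenuse c = √(a² + b²) = √(207.36 + 49) = √256.36 ≈ 16.0112
    Area = ½·c·h_c  ⇒  h_c = 2·Area/c = 100.8/16.0112 ≈ 6.29557

Area = 50.4, h_c = 6.296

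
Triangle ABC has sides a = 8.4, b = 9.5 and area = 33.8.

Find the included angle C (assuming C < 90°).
Area = ½·a·b·sin(C)  ⇒  sin(C) = 2·Area/(a·b) = 2·33.8/(8.4·9.5) = 67.6/79.8 ≈ 0.847118
C = arcsin(0.847118) ≈ 57.8996° (taking the acute solution since C < 90°)

C = 57.9°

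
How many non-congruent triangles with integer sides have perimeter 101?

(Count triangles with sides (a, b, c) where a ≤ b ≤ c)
Let a ≤ b ≤ c with a + b + c = 101. The only binding inequality is a + b > c, i.e. 101 − c > c, so c < 101/2; and c ≥ 101/3 since c is the largest side.
So 34 ≤ c ≤ 50. For each c, b runs from ⌈(101 − c)/2⌉ up to c (then a = 101 − b − c satisfies 1 ≤ a ≤ b automatically), giving c − ⌈(101 − c)/2⌉ + 1 choices.
Summing over c: 1 + 3 + 4 + 6 + … + 24 + 25  (17 terms, c = 34, …, 50) = 225
Check (closed form: nearest integer to p²/48 for even p, (p+3)²/48 for odd p): (101+3)²/48 = 104²/48 = 10816/48 ≈ 225.33 → 225

225 triangles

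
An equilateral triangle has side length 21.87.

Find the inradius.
r = Area/s with s the semi-perimeter.
Area = (√3/4)·21.87² = (√3/4)·478.2969 ≈ 0.433013·478.2969 ≈ 207.109
s = 3·21.87/2 = 32.805
r ≈ 207.109/32.805 ≈ 6.31333
(Equivalently r = side/(2√3) = 21.87/3.4641 ≈ 6.31333.)

r = 6.313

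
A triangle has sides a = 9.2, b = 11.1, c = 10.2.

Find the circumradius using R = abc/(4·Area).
First find the area with Heron's formula.
s = (9.2 + 11.1 + 10.2)/2 = 15.25
Area = √(s(s−a)(s−b)(s−c)) = √(15.25·6.05·4.15·5.05) ≈ √1933.59 ≈ 43.9726
abc = 9.2·11.1·10.2 = 1041.624
R = abc/(4·Area) ≈ 1041.624/(4·43.9726) = 1041.624/175.89 ≈ 5.922

R = 5.922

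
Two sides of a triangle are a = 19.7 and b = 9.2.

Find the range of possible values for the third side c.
Triangle inequality: |a − b| < c < a + b
|a − b| = |19.7 − 9.2| = 10.5
a + b = 19.7 + 9.2 = 28.9

10.5 < c < 28.9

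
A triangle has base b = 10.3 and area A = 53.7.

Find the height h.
A = ½·b·h  ⇒  h = 2A/b = 2·53.7/10.3 = 107.4/10.3 ≈ 10.4272

h = 10.43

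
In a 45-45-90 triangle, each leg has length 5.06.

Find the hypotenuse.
In a 45-45-90 triangle the sides are in ratio 1 : 1 : √2, so hypotenuse = leg·√2.
Hypotenuse = 5.06·√2 ≈ 5.06·1.41421 ≈ 7.15592

Hypotenuse = 5.06√2 = 7.156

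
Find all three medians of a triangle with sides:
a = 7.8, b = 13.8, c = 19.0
Median formula: m_a = ½√(2b² + 2c² − a²) (and cyclically). a² = 60.84, b² = 190.44, c² = 361.
m_a = ½√(2·190.44 + 2·361 − 60.84) = ½√1042.04 ≈ ½·32.2806 ≈ 16.1403
m_b = ½√(2·60.84 + 2·361 − 190.44) = ½√653.24 ≈ ½·25.5586 ≈ 12.7793
m_c = ½√(2·60.84 + 2·190.44 − 361) = ½√141.56 ≈ ½·11.8979 ≈ 5.94895

m_a = 16.14, m_b = 12.78, m_c = 5.949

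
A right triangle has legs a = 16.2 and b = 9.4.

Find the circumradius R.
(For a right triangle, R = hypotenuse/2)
Hypotenuse c = √(a² + b²) = √(262.44 + 88.36) = √350.8 ≈ 18.7297
R = c/2 ≈ 18.7297/2 ≈ 9.36483

R = 9.365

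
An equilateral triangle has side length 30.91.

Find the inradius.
r = Area/s with s the semi-perimeter.
Area = (√3/4)·30.91² = (√3/4)·955.4281 ≈ 0.433013·955.4281 ≈ 413.713
s = 3·30.91/2 = 46.365
r ≈ 413.713/46.365 ≈ 8.92295
(Equivalently r = side/(2√3) = 30.91/3.4641 ≈ 8.92295.)

r = 8.923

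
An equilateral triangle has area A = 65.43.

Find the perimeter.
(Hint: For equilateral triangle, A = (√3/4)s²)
A = (√3/4)s²  ⇒  s² = 4A/√3 = 4·65.43/√3 = 261.72/1.73205 ≈ 151.104
s ≈ √151.104 ≈ 12.2924
Perimeter = 3s ≈ 3·12.2924 ≈ 36.8773

Perimeter = 36.88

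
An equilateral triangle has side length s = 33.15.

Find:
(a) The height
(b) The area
(a) The height splits the triangle into two 30-60-90 halves: h = s·√3/2 = 33.15·1.73205/2 ≈ 57.4175/2 ≈ 28.7087
(b) Area = (√3/4)·s² = (√3/4)·33.15² = (√3/4)·1098.9225 ≈ 0.433013·1098.9225 ≈ 475.847

Height = 28.71, Area = 475.8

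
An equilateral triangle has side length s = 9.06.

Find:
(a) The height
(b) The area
(a) The height splits the triangle into two 30-60-90 halves: h = s·√3/2 = 9.06·1.73205/2 ≈ 15.6924/2 ≈ 7.84619
(b) Area = (√3/4)·s² = (√3/4)·9.06² = (√3/4)·82.0836 ≈ 0.433013·82.0836 ≈ 35.5432

Height = 7.846, Area = 35.54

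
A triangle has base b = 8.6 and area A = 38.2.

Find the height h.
A = ½·b·h  ⇒  h = 2A/b = 2·38.2/8.6 = 76.4/8.6 ≈ 8.88372

h = 8.884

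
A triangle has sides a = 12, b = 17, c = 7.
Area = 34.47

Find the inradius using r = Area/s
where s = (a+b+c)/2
s = (12 + 17 + 7)/2 = 36/2 = 18
r = Area/s = 34.47/18 ≈ 1.915

r = 1.915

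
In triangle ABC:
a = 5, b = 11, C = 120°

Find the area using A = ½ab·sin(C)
A = ½·a·b·sin(C) = ½·5·11·sin(120°)
sin(120°) ≈ 0.866025
A ≈ ½·55·0.866025 = 27.5·0.866025 ≈ 23.8157

Area = 23.82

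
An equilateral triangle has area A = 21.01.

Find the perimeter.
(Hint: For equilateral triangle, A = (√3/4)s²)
A = (√3/4)s²  ⇒  s² = 4A/√3 = 4·21.01/√3 = 84.04/1.73205 ≈ 48.5205
s ≈ √48.5205 ≈ 6.96567
Perimeter = 3s ≈ 3·6.96567 ≈ 20.897

Perimeter = 20.9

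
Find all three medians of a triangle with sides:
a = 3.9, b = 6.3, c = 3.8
Median formula: m_a = ½√(2b² + 2c² − a²) (and cyclically). a² = 15.21, b² = 39.69, c² = 14.44.
m_a = ½√(2·39.69 + 2·14.44 − 15.21) = ½√93.05 ≈ ½·9.64624 ≈ 4.82312
m_b = ½√(2·15.21 + 2·14.44 − 39.69) = ½√19.61 ≈ ½·4.42832 ≈ 2.21416
m_c = ½√(2·15.21 + 2·39.69 − 14.44) = ½√95.36 ≈ ½·9.76524 ≈ 4.88262

m_a = 4.823, m_b = 2.214, m_c = 4.883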